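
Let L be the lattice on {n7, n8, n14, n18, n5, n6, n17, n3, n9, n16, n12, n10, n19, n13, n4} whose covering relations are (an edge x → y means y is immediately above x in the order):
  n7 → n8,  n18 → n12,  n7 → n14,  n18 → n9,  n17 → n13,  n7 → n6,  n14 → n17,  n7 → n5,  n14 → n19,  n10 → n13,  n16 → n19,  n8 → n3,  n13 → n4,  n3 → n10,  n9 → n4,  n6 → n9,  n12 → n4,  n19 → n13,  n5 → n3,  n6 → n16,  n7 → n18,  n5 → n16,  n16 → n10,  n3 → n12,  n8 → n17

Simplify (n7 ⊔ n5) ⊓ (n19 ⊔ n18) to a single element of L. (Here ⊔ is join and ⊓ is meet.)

n7 ∨ n5 = n5
n19 ∨ n18 = n4
n5 ∧ n4 = n5

n5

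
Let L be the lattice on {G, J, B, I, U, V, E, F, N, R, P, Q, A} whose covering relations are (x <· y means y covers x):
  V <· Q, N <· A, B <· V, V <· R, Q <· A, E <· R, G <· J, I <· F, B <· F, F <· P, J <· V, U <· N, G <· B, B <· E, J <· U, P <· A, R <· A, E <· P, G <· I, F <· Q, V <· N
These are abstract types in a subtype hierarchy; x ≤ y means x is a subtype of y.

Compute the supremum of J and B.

Common upper bounds of {J, B}: A, N, Q, R, V.
The least among these is V.

V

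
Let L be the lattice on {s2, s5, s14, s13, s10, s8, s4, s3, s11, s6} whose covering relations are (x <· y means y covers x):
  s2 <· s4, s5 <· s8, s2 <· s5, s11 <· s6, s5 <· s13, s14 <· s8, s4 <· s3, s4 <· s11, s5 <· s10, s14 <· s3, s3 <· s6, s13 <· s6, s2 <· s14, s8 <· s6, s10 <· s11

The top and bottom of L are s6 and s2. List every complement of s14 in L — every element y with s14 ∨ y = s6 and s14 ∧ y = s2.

Need y with s14 ∨ y = s6 and s14 ∧ y = s2.
Checking each element gives: s10, s11, s13.

s10, s11, s13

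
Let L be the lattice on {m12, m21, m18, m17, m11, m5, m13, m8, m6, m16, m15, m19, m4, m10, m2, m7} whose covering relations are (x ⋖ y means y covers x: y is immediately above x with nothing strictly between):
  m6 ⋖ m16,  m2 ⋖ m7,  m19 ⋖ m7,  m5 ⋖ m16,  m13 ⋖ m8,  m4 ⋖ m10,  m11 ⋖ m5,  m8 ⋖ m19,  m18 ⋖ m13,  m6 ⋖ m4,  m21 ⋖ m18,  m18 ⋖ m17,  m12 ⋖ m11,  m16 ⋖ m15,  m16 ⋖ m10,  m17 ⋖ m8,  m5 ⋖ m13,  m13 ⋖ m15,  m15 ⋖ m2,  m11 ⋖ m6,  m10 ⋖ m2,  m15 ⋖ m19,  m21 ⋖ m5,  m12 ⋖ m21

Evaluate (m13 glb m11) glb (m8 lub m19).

m11

m13 ∧ m11 = m11
m8 ∨ m19 = m19
m11 ∧ m19 = m11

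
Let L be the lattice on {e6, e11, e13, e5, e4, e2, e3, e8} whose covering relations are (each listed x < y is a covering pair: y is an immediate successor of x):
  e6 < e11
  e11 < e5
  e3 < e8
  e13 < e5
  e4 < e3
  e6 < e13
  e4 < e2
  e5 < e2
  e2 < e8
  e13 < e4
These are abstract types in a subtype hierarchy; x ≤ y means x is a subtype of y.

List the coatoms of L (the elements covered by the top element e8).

The coatoms are exactly the elements covered by e8: e2, e3.

e2, e3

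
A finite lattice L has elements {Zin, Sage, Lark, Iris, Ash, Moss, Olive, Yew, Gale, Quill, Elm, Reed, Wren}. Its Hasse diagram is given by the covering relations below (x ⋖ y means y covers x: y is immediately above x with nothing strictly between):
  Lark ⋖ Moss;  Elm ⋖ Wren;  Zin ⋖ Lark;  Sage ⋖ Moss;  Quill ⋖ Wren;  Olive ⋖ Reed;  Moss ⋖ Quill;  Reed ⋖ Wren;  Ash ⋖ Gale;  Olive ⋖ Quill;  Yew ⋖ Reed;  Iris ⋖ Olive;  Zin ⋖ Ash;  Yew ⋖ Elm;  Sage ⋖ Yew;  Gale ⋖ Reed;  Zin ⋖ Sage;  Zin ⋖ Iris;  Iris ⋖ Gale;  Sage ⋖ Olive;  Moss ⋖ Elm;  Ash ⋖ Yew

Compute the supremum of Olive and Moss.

Common upper bounds of {Olive, Moss}: Quill, Wren.
The least among these is Quill.

Quill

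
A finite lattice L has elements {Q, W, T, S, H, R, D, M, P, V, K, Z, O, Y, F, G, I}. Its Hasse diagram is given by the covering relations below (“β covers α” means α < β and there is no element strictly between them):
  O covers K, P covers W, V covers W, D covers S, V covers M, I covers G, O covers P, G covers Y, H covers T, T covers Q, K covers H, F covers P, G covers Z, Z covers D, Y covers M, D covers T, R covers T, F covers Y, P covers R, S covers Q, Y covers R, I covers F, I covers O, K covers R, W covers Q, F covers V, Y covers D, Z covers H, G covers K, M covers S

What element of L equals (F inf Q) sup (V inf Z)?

S

F ∧ Q = Q
V ∧ Z = S
Q ∨ S = S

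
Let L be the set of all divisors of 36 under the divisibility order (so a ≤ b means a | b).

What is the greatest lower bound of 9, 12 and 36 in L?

3

In the divisibility order, the meet is the greatest common divisor: gcd(9, 12, 36) = 3.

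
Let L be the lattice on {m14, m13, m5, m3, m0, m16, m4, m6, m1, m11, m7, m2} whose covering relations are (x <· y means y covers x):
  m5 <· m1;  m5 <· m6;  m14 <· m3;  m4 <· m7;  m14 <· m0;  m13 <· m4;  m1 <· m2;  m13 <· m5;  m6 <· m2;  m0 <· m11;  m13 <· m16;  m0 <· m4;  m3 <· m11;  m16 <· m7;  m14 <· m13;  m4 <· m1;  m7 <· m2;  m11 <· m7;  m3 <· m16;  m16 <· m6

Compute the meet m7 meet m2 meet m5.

m13

Common lower bounds of {m7, m2, m5}: m13, m14.
The greatest among these is m13.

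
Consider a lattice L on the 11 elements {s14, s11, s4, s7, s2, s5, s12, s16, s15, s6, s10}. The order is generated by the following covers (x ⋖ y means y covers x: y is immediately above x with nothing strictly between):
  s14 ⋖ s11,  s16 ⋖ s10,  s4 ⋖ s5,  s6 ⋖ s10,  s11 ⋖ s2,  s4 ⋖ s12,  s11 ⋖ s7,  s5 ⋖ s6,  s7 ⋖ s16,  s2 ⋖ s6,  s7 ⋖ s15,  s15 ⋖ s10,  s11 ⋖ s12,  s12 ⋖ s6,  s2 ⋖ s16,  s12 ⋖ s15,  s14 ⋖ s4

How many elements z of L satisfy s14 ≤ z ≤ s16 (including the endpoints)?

The interval [s14, s16] = {s11, s14, s16, s2, s7}, which has 5 elements.

5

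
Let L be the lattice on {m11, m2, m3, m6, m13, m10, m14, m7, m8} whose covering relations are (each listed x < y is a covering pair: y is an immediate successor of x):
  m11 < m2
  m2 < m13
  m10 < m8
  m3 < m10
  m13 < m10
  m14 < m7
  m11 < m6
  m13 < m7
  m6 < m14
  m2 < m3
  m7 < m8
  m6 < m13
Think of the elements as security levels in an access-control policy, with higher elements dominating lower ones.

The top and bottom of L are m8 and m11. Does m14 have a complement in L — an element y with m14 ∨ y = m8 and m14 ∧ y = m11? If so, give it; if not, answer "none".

m3

Need y with m14 ∨ y = m8 and m14 ∧ y = m11.
Checking each element gives: m3.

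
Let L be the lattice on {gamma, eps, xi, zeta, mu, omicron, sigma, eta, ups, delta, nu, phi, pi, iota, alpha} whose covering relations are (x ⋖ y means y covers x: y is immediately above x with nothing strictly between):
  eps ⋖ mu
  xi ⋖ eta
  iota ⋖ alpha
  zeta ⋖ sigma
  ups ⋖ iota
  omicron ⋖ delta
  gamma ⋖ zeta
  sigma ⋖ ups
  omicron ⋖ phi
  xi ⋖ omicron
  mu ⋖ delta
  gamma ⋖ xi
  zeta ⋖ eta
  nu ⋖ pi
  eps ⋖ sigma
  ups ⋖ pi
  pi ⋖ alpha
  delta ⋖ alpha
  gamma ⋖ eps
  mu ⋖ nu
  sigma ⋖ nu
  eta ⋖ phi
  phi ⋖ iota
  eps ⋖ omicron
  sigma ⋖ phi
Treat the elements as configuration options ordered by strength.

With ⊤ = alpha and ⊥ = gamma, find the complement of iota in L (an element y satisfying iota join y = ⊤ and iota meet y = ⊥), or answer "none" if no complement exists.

For every candidate y, either iota ∨ y ≠ alpha or iota ∧ y ≠ gamma; no complement exists.

none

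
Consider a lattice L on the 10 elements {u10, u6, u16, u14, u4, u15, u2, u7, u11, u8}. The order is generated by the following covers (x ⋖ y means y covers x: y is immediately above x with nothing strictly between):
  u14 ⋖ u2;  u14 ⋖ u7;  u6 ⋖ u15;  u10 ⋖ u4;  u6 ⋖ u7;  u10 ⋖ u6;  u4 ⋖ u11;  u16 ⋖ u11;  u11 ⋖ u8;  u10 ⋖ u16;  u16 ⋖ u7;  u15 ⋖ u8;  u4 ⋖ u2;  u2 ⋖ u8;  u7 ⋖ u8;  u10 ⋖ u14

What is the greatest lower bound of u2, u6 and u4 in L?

Common lower bounds of {u2, u6, u4}: u10.
The greatest among these is u10.

u10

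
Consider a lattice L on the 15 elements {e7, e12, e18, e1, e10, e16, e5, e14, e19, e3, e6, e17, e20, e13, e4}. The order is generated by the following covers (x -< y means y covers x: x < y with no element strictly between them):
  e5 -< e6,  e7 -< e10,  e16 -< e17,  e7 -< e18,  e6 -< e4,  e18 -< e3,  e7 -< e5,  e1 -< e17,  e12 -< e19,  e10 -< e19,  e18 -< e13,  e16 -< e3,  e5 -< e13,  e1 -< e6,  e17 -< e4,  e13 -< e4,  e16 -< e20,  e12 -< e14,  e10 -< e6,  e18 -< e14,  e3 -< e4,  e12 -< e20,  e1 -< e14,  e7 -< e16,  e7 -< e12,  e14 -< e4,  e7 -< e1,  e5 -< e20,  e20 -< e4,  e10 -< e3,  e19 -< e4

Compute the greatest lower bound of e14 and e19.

Common lower bounds of {e14, e19}: e12, e7.
The greatest among these is e12.

e12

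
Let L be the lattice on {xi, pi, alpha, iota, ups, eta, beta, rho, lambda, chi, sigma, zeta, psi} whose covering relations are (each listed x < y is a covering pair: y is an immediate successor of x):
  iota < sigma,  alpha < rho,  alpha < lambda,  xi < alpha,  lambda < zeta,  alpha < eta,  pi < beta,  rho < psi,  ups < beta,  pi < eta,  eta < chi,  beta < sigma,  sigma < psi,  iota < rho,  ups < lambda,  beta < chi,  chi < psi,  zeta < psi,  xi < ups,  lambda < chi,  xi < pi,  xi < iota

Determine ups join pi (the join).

Common upper bounds of {ups, pi}: beta, chi, psi, sigma.
The least among these is beta.

beta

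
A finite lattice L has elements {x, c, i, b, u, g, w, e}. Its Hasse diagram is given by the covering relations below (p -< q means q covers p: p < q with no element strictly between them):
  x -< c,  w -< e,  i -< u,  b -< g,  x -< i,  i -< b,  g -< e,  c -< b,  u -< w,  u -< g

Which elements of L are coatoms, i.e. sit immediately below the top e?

The coatoms are exactly the elements covered by e: g, w.

g, w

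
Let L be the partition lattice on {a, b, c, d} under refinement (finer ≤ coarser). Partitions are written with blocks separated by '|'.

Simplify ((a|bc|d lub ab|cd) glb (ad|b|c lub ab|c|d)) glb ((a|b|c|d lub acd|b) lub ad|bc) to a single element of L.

abd|c

a|bc|d ∨ ab|cd = abcd
ad|b|c ∨ ab|c|d = abd|c
abcd ∧ abd|c = abd|c
a|b|c|d ∨ acd|b = acd|b
acd|b ∨ ad|bc = abcd
abd|c ∧ abcd = abd|c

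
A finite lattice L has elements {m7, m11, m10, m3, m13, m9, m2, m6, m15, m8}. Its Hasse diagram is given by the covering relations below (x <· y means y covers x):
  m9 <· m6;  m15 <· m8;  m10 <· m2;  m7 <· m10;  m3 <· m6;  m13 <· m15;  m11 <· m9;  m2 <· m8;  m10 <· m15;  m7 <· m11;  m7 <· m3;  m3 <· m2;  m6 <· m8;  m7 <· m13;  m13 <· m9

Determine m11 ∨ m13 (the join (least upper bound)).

m9

Common upper bounds of {m11, m13}: m6, m8, m9.
The least among these is m9.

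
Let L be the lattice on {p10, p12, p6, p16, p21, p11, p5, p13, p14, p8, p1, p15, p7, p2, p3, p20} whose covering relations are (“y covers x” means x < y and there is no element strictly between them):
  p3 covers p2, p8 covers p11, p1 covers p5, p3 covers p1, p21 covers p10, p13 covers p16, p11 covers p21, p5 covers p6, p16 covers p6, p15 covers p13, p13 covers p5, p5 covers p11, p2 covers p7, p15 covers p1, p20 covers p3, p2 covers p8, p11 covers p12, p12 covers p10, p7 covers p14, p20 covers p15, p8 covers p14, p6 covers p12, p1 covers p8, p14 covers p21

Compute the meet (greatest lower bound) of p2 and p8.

Common lower bounds of {p2, p8}: p10, p11, p12, p14, p21, p8.
The greatest among these is p8.

p8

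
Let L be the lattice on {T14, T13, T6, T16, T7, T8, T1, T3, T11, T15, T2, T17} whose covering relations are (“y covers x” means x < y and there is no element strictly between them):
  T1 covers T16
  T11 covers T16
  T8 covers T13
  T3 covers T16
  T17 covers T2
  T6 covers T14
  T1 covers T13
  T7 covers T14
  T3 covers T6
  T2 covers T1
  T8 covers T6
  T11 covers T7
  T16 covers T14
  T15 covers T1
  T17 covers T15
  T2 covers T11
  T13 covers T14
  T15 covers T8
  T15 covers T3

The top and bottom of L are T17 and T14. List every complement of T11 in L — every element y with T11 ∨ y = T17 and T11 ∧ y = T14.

Need y with T11 ∨ y = T17 and T11 ∧ y = T14.
Checking each element gives: T6, T8.

T6, T8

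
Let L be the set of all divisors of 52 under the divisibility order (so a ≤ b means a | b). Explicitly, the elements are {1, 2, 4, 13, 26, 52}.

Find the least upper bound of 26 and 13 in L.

26

In the divisibility order, the join is the least common multiple: lcm(26, 13) = 26.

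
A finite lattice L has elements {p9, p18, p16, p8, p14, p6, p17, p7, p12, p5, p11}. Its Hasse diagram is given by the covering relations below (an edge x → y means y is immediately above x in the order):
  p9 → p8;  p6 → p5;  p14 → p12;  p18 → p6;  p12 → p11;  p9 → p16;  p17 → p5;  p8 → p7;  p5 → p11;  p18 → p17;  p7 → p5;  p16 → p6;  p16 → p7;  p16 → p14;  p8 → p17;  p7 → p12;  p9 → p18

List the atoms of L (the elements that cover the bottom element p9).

p16, p18, p8

The atoms are exactly the elements that cover p9: p16, p18, p8.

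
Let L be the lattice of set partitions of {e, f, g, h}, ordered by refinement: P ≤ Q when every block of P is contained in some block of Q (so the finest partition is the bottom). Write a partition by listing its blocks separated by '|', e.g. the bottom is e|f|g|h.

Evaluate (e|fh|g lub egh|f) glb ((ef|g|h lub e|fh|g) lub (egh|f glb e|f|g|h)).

efh|g

e|fh|g ∨ egh|f = efgh
ef|g|h ∨ e|fh|g = efh|g
egh|f ∧ e|f|g|h = e|f|g|h
efh|g ∨ e|f|g|h = efh|g
efgh ∧ efh|g = efh|g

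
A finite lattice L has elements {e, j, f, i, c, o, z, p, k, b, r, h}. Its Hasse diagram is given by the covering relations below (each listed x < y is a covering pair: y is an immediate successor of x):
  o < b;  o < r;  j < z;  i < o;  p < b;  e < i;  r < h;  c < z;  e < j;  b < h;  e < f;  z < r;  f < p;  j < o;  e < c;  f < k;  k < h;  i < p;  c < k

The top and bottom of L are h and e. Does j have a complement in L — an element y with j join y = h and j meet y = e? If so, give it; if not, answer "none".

Need y with j ∨ y = h and j ∧ y = e.
Checking each element gives: k.

k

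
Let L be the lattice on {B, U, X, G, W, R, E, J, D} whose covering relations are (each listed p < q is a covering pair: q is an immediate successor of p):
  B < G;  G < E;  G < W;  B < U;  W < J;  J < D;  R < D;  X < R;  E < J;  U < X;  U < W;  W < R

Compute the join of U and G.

W

Common upper bounds of {U, G}: D, J, R, W.
The least among these is W.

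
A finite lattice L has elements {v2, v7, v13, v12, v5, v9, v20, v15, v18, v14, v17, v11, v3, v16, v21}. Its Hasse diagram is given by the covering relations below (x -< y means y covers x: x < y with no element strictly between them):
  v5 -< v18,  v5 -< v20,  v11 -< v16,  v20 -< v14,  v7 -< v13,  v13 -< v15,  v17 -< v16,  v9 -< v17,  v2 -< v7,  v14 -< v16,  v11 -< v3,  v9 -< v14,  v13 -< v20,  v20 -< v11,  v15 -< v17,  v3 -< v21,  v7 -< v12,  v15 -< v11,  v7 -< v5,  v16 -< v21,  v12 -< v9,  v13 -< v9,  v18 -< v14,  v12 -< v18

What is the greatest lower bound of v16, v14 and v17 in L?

Common lower bounds of {v16, v14, v17}: v12, v13, v2, v7, v9.
The greatest among these is v9.

v9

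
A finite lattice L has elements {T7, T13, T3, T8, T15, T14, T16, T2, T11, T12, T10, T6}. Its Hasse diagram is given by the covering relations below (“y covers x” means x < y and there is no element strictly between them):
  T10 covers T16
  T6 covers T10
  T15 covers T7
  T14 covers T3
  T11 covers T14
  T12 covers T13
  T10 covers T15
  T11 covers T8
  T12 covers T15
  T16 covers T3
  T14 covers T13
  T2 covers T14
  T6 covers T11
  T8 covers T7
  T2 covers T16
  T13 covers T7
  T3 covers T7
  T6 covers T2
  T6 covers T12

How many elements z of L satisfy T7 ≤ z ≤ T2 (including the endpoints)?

6

The interval [T7, T2] = {T13, T14, T16, T2, T3, T7}, which has 6 elements.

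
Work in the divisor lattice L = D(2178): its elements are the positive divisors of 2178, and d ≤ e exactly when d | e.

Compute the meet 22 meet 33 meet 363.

Common lower bounds of {22, 33, 363}: 1, 11.
The greatest among these is 11.

11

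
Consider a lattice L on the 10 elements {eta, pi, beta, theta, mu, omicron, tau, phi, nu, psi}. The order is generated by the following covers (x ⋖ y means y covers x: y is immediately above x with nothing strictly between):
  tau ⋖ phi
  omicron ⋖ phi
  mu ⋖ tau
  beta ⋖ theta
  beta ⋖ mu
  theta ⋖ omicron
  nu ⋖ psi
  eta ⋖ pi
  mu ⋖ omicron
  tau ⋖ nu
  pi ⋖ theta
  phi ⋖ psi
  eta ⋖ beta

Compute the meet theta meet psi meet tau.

Common lower bounds of {theta, psi, tau}: beta, eta.
The greatest among these is beta.

beta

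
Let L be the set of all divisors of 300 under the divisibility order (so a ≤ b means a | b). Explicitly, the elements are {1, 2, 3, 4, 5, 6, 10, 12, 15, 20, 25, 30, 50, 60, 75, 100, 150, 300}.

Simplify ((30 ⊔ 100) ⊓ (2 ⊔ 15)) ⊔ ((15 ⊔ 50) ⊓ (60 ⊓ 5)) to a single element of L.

30 ∨ 100 = 300
2 ∨ 15 = 30
300 ∧ 30 = 30
15 ∨ 50 = 150
60 ∧ 5 = 5
150 ∧ 5 = 5
30 ∨ 5 = 30

30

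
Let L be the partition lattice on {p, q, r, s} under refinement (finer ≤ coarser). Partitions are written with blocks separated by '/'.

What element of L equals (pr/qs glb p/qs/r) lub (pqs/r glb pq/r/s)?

pqs/r

pr/qs ∧ p/qs/r = p/qs/r
pqs/r ∧ pq/r/s = pq/r/s
p/qs/r ∨ pq/r/s = pqs/r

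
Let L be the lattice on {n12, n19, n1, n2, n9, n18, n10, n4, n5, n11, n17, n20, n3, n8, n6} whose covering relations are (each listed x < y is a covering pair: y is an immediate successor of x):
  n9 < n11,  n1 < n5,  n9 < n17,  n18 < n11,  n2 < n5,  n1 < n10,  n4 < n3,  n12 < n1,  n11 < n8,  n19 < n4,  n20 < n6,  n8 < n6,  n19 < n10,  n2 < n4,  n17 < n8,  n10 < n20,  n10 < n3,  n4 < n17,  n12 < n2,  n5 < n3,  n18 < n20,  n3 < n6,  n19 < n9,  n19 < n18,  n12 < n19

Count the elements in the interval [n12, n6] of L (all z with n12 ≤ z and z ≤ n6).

The interval [n12, n6] = {n1, n10, n11, n12, n17, n18, n19, n2, n20, n3, n4, n5, n6, n8, n9}, which has 15 elements.

15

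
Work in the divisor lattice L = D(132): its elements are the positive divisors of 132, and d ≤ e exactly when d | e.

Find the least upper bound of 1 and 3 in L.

3

In the divisibility order, the join is the least common multiple: lcm(1, 3) = 3.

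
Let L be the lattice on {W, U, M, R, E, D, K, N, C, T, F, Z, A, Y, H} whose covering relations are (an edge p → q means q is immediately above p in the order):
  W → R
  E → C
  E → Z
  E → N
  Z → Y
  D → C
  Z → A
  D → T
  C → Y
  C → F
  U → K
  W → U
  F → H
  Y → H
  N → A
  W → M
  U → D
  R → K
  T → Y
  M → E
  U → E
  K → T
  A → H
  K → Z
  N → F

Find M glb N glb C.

Common lower bounds of {M, N, C}: M, W.
The greatest among these is M.

M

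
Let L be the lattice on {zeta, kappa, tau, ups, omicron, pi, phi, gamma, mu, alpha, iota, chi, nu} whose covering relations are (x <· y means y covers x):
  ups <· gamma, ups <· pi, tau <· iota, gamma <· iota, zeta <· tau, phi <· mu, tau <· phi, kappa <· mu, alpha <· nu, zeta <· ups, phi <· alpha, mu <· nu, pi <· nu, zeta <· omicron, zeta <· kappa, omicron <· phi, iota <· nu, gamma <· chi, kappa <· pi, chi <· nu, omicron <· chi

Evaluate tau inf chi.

zeta

tau ∧ chi = zeta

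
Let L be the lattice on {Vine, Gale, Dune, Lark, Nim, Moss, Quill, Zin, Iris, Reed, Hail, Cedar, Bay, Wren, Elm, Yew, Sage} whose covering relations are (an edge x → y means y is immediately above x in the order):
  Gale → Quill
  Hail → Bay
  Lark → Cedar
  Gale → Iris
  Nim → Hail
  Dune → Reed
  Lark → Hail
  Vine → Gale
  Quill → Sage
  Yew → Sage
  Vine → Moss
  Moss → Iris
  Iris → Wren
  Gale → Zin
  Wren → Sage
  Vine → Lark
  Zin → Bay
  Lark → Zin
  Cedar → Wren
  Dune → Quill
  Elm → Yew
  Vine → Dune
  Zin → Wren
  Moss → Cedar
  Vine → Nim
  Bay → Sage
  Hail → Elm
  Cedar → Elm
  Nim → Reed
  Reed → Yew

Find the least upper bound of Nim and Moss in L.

Common upper bounds of {Nim, Moss}: Elm, Sage, Yew.
The least among these is Elm.

Elm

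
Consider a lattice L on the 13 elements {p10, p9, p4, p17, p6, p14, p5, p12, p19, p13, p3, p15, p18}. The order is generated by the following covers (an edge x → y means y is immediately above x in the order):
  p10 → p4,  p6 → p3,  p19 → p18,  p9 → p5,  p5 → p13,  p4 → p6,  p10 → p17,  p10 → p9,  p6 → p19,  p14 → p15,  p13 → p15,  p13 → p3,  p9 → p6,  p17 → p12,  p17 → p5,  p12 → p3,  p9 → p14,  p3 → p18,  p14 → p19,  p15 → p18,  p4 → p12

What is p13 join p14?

p15

Common upper bounds of {p13, p14}: p15, p18.
The least among these is p15.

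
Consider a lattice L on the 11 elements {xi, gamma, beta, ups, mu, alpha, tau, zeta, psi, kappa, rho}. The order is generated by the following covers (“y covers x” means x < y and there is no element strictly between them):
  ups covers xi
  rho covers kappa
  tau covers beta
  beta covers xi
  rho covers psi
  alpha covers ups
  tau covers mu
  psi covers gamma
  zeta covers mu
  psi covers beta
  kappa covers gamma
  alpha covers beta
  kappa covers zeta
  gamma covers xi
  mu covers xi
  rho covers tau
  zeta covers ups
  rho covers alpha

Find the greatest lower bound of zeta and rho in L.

Common lower bounds of {zeta, rho}: mu, ups, xi, zeta.
The greatest among these is zeta.

zeta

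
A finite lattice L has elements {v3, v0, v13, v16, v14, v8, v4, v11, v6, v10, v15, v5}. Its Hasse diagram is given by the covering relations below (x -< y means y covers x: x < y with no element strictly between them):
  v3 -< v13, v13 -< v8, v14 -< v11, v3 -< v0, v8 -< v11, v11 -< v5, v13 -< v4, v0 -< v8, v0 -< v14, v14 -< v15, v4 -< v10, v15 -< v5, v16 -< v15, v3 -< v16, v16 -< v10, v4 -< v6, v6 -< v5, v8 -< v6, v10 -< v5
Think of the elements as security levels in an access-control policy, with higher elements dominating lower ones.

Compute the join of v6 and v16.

Common upper bounds of {v6, v16}: v5.
The least among these is v5.

v5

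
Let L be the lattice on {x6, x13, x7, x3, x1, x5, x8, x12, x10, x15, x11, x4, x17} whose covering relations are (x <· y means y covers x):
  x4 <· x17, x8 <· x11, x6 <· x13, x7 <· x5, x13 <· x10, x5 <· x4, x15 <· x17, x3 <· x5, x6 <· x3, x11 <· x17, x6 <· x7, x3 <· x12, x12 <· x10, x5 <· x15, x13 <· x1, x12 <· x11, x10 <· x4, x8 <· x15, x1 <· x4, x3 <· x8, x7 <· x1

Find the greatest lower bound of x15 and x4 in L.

Common lower bounds of {x15, x4}: x3, x5, x6, x7.
The greatest among these is x5.

x5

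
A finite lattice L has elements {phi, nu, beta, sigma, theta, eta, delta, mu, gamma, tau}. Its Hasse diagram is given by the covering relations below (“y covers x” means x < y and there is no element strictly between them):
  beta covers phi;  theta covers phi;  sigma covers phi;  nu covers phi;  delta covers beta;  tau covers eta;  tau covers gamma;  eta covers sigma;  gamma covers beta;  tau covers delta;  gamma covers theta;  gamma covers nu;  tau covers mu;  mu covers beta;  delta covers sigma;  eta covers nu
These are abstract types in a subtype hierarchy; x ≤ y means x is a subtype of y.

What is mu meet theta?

phi

Common lower bounds of {mu, theta}: phi.
The greatest among these is phi.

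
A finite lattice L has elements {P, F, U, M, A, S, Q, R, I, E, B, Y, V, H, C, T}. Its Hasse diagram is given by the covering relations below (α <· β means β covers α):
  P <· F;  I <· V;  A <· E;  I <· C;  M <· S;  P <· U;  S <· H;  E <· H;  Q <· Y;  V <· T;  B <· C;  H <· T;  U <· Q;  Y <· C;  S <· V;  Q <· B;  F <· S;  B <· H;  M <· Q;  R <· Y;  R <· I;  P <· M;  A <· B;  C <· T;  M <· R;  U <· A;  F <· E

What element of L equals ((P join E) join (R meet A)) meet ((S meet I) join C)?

P ∨ E = E
R ∧ A = P
E ∨ P = E
S ∧ I = M
M ∨ C = C
E ∧ C = A

A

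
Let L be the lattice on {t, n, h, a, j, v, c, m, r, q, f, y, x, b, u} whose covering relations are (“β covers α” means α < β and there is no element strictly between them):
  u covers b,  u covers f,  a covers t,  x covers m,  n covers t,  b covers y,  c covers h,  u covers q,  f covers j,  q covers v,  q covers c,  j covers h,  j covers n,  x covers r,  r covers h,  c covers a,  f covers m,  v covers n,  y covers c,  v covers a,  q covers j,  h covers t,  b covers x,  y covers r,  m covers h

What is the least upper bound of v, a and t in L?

v

Common upper bounds of {v, a, t}: q, u, v.
The least among these is v.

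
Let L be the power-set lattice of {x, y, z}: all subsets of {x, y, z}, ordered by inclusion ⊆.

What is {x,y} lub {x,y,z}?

Under ⊆, join is union: {x,y} ∪ {x,y,z} = {x,y,z}.

{x,y,z}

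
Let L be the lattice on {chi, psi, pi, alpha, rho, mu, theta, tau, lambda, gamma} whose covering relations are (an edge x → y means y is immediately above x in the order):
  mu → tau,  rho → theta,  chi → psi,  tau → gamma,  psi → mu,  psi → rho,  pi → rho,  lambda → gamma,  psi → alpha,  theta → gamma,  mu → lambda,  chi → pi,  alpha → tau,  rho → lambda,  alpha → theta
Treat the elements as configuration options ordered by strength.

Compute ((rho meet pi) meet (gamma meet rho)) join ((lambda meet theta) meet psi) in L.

rho ∧ pi = pi
gamma ∧ rho = rho
pi ∧ rho = pi
lambda ∧ theta = rho
rho ∧ psi = psi
pi ∨ psi = rho

rho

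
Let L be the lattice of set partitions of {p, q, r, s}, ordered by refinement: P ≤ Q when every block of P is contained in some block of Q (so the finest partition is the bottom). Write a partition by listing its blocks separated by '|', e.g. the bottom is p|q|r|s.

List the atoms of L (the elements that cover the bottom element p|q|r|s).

The atoms are exactly the elements that cover p|q|r|s: pq|r|s, pr|q|s, ps|q|r, p|qr|s, p|qs|r, p|q|rs.

pq|r|s, pr|q|s, ps|q|r, p|qr|s, p|qs|r, p|q|rs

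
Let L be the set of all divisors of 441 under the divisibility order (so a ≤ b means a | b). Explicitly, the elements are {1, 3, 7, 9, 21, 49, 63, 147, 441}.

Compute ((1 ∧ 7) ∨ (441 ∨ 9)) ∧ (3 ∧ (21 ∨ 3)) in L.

3

1 ∧ 7 = 1
441 ∨ 9 = 441
1 ∨ 441 = 441
21 ∨ 3 = 21
3 ∧ 21 = 3
441 ∧ 3 = 3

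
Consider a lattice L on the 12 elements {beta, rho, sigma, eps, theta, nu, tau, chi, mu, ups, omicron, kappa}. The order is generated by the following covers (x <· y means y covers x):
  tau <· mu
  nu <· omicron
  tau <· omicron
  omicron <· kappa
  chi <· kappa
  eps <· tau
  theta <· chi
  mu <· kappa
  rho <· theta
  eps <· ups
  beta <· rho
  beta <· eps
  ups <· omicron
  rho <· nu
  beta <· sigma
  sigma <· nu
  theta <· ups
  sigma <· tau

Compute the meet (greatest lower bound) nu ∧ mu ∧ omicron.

Common lower bounds of {nu, mu, omicron}: beta, sigma.
The greatest among these is sigma.

sigma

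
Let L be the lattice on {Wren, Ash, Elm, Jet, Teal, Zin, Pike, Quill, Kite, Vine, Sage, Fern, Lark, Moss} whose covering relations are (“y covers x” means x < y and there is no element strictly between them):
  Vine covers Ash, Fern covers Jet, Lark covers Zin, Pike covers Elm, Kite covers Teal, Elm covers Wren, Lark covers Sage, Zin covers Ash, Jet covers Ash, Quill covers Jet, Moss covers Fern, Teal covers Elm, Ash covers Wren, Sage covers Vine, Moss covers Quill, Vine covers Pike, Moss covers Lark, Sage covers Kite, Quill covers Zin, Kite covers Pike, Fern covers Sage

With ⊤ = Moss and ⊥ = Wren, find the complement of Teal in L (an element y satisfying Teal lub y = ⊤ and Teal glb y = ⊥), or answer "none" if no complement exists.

Quill

Need y with Teal ∨ y = Moss and Teal ∧ y = Wren.
Checking each element gives: Quill.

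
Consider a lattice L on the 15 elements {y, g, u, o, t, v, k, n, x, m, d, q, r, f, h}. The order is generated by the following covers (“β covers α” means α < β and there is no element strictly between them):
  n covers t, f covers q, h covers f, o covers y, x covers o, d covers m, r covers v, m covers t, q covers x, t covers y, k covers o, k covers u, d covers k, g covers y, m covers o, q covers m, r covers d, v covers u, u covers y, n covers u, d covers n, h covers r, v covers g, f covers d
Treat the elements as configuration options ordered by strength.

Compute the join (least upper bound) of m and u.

d

Common upper bounds of {m, u}: d, f, h, r.
The least among these is d.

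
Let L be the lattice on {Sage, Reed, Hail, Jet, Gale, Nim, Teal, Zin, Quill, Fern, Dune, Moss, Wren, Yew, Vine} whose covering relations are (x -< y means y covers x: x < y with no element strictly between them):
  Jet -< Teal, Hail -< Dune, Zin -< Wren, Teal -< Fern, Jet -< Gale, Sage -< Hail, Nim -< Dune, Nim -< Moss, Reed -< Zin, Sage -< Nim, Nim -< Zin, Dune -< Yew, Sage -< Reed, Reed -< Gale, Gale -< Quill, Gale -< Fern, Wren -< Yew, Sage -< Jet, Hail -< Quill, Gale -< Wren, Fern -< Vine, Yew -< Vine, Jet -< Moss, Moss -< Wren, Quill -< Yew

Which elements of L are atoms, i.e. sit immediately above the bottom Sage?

Hail, Jet, Nim, Reed

The atoms are exactly the elements that cover Sage: Hail, Jet, Nim, Reed.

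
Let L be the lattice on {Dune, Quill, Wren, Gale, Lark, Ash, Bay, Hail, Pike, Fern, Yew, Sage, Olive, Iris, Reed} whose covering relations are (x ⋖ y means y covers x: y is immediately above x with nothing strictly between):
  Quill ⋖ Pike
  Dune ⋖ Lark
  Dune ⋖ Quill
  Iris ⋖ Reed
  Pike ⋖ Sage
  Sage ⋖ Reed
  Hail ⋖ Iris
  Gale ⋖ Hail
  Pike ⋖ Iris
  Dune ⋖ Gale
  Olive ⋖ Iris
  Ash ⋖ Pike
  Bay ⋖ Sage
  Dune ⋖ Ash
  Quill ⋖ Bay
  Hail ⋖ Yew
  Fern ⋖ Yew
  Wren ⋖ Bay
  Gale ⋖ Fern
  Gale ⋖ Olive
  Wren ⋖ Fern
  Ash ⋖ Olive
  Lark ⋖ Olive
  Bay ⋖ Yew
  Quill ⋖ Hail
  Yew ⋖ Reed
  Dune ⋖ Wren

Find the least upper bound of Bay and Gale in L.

Yew

Common upper bounds of {Bay, Gale}: Reed, Yew.
The least among these is Yew.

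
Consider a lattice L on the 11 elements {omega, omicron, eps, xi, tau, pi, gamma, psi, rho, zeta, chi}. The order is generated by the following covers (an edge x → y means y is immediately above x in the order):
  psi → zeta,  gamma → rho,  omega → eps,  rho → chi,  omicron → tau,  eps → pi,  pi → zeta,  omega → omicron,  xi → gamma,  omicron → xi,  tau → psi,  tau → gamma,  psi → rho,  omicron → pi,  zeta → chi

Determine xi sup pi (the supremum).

chi

Common upper bounds of {xi, pi}: chi.
The least among these is chi.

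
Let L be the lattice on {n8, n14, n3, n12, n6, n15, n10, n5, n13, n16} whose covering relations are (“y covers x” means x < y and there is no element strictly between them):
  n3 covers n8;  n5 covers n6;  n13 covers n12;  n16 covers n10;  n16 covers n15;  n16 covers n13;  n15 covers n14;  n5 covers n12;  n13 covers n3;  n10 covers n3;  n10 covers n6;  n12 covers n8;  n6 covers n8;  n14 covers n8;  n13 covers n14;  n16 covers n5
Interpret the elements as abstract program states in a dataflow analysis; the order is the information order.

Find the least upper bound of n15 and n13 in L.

n16

Common upper bounds of {n15, n13}: n16.
The least among these is n16.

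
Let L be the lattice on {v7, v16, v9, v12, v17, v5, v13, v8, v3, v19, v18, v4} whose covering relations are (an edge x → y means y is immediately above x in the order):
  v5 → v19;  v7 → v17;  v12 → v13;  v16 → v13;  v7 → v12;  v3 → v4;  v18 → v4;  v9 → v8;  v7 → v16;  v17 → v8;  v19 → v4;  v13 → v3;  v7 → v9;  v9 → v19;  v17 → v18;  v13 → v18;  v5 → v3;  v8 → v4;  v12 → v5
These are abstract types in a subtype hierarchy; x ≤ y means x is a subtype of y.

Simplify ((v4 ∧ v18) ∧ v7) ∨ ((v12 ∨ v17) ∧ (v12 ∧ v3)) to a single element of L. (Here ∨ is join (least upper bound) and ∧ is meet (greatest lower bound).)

v12

v4 ∧ v18 = v18
v18 ∧ v7 = v7
v12 ∨ v17 = v18
v12 ∧ v3 = v12
v18 ∧ v12 = v12
v7 ∨ v12 = v12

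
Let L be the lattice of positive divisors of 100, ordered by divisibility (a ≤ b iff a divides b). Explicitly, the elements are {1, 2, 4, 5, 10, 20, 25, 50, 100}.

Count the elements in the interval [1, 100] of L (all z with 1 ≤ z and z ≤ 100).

9

The interval [1, 100] = {1, 10, 100, 2, 20, 25, 4, 5, 50}, which has 9 elements.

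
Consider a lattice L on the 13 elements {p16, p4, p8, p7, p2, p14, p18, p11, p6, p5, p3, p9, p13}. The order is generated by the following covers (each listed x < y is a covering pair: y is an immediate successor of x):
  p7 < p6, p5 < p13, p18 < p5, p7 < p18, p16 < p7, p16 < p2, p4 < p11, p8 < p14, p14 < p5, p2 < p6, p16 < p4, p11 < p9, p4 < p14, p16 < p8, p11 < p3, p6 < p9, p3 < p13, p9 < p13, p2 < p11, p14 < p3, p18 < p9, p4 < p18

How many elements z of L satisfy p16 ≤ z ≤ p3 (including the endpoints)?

7

The interval [p16, p3] = {p11, p14, p16, p2, p3, p4, p8}, which has 7 elements.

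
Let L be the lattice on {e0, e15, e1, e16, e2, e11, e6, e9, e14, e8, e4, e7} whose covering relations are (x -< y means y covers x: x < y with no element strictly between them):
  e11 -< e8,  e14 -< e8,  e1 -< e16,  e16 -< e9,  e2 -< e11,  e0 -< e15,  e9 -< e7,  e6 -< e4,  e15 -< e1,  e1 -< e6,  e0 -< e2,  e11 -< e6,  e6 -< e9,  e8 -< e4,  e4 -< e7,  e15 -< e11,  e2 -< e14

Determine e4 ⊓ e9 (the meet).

Common lower bounds of {e4, e9}: e0, e1, e11, e15, e2, e6.
The greatest among these is e6.

e6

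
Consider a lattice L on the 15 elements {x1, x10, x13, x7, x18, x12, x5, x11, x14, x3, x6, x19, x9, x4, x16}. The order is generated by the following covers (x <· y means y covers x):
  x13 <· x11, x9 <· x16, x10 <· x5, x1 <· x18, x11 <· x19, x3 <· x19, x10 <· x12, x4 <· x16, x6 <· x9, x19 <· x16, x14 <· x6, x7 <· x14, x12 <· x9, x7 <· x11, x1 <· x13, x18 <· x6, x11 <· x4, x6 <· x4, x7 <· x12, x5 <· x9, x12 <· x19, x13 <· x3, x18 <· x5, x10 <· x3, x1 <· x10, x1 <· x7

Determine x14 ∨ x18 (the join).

Common upper bounds of {x14, x18}: x16, x4, x6, x9.
The least among these is x6.

x6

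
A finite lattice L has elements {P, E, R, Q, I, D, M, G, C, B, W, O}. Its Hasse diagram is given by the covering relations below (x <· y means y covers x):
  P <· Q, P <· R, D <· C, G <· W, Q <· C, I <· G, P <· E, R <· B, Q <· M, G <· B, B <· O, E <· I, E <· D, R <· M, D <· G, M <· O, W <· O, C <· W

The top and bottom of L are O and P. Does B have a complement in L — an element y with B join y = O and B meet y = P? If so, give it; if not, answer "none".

Need y with B ∨ y = O and B ∧ y = P.
Checking each element gives: Q.

Q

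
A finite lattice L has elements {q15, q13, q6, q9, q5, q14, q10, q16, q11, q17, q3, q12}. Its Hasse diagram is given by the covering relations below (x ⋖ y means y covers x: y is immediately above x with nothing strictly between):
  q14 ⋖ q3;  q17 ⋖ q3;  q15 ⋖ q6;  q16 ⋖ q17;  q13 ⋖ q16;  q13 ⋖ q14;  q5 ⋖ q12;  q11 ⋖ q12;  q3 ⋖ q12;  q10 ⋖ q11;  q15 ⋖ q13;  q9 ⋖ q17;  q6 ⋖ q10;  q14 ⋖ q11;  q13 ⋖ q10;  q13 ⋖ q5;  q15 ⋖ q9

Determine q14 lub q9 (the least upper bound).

q3

Common upper bounds of {q14, q9}: q12, q3.
The least among these is q3.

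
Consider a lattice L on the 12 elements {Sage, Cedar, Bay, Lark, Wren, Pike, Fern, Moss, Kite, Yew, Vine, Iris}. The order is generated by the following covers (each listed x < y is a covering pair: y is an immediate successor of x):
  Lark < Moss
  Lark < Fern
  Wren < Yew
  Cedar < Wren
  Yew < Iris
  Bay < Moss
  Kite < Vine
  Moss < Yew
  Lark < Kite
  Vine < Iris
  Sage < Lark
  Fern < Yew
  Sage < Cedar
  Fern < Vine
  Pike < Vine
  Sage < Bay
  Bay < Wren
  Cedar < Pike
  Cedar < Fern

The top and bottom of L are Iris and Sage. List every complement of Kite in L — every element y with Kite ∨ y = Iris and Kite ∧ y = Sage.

Bay, Wren

Need y with Kite ∨ y = Iris and Kite ∧ y = Sage.
Checking each element gives: Bay, Wren.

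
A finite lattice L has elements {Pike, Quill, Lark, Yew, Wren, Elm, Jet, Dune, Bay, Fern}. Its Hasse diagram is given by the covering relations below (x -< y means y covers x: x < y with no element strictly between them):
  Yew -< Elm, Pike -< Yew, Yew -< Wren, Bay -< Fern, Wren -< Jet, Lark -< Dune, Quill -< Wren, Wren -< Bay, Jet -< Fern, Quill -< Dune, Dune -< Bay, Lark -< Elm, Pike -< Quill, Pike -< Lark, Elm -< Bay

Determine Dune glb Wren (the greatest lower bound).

Common lower bounds of {Dune, Wren}: Pike, Quill.
The greatest among these is Quill.

Quill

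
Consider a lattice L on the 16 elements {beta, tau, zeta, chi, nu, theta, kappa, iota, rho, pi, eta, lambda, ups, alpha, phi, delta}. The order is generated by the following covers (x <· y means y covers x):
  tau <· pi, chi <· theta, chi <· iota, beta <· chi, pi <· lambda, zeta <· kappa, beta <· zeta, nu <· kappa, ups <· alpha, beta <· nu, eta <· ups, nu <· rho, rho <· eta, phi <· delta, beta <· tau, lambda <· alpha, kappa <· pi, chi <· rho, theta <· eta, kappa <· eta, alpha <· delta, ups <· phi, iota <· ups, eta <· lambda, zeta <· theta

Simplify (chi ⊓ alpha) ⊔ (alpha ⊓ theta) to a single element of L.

theta

chi ∧ alpha = chi
alpha ∧ theta = theta
chi ∨ theta = theta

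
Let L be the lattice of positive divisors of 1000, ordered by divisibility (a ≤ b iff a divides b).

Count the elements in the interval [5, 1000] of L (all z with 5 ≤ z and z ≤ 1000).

The interval [5, 1000] = {10, 100, 1000, 125, 20, 200, 25, 250, 40, 5, 50, 500}, which has 12 elements.

12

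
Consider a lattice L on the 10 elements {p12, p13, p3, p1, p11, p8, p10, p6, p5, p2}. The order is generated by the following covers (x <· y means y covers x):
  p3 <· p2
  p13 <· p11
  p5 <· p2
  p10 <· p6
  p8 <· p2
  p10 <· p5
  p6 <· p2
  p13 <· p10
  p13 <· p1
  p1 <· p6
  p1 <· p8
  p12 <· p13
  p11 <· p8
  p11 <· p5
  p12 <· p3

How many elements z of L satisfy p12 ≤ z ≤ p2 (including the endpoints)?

The interval [p12, p2] = {p1, p10, p11, p12, p13, p2, p3, p5, p6, p8}, which has 10 elements.

10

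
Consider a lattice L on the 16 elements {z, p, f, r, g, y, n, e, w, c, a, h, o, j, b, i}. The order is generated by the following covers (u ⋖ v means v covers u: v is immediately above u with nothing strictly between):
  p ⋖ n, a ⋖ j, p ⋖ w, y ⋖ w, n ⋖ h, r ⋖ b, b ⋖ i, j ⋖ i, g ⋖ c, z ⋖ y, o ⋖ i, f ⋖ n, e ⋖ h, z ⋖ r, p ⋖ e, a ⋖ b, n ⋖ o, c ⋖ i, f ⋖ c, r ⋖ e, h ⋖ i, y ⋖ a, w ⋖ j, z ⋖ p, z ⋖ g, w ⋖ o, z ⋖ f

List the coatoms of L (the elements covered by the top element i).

The coatoms are exactly the elements covered by i: b, c, h, j, o.

b, c, h, j, o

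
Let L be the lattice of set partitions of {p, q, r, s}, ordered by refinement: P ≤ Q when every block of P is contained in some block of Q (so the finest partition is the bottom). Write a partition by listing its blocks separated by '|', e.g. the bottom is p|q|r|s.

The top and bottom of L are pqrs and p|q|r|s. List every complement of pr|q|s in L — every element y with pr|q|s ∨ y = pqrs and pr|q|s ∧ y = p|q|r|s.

pqs|r, pq|rs, ps|qr, p|qrs

Need y with pr|q|s ∨ y = pqrs and pr|q|s ∧ y = p|q|r|s.
Checking each element gives: pqs|r, pq|rs, ps|qr, p|qrs.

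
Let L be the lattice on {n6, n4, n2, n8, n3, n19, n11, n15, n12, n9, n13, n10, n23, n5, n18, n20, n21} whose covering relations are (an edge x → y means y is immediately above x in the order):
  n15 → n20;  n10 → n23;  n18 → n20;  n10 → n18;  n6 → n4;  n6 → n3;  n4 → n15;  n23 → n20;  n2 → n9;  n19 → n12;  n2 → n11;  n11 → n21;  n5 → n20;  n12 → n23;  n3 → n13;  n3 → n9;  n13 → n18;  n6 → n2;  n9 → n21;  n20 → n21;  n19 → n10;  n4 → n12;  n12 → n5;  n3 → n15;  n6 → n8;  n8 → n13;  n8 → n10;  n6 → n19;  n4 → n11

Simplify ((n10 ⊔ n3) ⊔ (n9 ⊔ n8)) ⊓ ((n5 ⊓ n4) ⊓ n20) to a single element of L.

n4

n10 ∨ n3 = n18
n9 ∨ n8 = n21
n18 ∨ n21 = n21
n5 ∧ n4 = n4
n4 ∧ n20 = n4
n21 ∧ n4 = n4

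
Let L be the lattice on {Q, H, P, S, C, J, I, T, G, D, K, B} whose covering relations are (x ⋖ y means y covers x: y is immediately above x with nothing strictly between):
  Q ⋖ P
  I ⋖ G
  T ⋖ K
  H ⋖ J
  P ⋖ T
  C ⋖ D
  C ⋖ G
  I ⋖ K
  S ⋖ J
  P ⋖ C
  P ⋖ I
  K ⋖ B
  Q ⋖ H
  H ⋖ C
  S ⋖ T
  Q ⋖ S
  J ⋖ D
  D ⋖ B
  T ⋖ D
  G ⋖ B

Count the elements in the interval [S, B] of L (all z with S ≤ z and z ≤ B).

The interval [S, B] = {B, D, J, K, S, T}, which has 6 elements.

6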